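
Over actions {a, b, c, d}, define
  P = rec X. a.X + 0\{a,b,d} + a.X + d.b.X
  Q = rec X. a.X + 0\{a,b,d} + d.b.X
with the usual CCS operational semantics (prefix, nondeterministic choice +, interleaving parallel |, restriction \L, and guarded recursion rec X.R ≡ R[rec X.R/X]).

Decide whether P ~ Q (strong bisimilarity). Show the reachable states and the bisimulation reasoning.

Reachable graph of P (2 states):
  u0 = rec X. a.X + 0\{a,b,d} + a.X + d.b.X | --a--▸ u0, --d--▸ u1
  u1 = b.(rec X. a.X + 0\{a,b,d} + a.X + d.b.X) | --b--▸ u0
Reachable graph of Q (2 states):
  v0 = rec X. a.X + 0\{a,b,d} + d.b.X | --a--▸ v0, --d--▸ v1
  v1 = b.(rec X. a.X + 0\{a,b,d} + d.b.X) | --b--▸ v0
Bisimilarity quotient blocks:
  B0 = {u0, v0}
  B1 = {u1, v1}
u0 ∈ B0, v0 ∈ B0 → same block

P ~ Q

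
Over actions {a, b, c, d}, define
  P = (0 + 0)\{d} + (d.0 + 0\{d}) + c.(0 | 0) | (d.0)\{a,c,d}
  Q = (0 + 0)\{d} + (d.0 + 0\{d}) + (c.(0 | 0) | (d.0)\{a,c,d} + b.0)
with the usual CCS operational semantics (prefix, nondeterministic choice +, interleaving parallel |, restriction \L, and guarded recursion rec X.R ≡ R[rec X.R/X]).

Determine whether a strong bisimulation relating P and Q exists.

P's transition system — 3 states:
  s0 = (0 + 0)\{d} + (d.0 + 0\{d}) + c.(0 | 0) | (d.0)\{a,c,d} ⊢ --c--▸ s1, --d--▸ s2
  s1 = 0 | 0 | (d.0)\{a,c,d} ⊢ ∅
  s2 = 0 ⊢ ∅
Q's transition system — 3 states:
  t0 = (0 + 0)\{d} + (d.0 + 0\{d}) + (c.(0 | 0) | (d.0)\{a,c,d} + b.0) ⊢ --b--▸ t1, --c--▸ t2, --d--▸ t1
  t1 = 0 ⊢ ∅
  t2 = 0 | 0 | (d.0)\{a,c,d} ⊢ ∅
Bisimilarity quotient blocks:
  B0 = {s0}
  B1 = {s1, s2, t1, t2}
  B2 = {t0}
s0 ∈ B0, t0 ∈ B2 → different blocks

P ≁ Q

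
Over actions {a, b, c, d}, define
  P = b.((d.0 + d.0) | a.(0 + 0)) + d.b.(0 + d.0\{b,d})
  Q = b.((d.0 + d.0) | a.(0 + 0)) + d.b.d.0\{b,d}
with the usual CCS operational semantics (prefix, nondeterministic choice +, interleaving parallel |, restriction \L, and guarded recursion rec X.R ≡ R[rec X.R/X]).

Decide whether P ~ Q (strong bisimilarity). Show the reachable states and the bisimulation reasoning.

P ~ Q

LTS(P): 8 reachable states
  u0 = b.((d.0 + d.0) | a.(0 + 0)) + d.b.(0 + d.0\{b,d}) → -b-> u1, -d-> u2
  u1 = (d.0 + d.0) | a.(0 + 0) → -a-> u3, -d-> u4
  u2 = b.(0 + d.0\{b,d}) → -b-> u5
  u3 = (d.0 + d.0) | (0 + 0) → -d-> u6
  u4 = 0 | a.(0 + 0) → -a-> u6
  u5 = 0 + d.0\{b,d} → -d-> u7
  u6 = 0 | (0 + 0) → (no moves)
  u7 = 0\{b,d} → (no moves)
LTS(Q): 8 reachable states
  v0 = b.((d.0 + d.0) | a.(0 + 0)) + d.b.d.0\{b,d} → -b-> v1, -d-> v2
  v1 = (d.0 + d.0) | a.(0 + 0) → -a-> v3, -d-> v4
  v2 = b.d.0\{b,d} → -b-> v5
  v3 = (d.0 + d.0) | (0 + 0) → -d-> v6
  v4 = 0 | a.(0 + 0) → -a-> v6
  v5 = d.0\{b,d} → -d-> v7
  v6 = 0 | (0 + 0) → (no moves)
  v7 = 0\{b,d} → (no moves)
Partition-refinement fixed point:
  B0 = {u0, v0}
  B1 = {u2, v2}
  B2 = {u3, u5, v3, v5}
  B3 = {u6, u7, v6, v7}
  B4 = {u1, v1}
  B5 = {u4, v4}
u0 ∈ B0, v0 ∈ B0 → same block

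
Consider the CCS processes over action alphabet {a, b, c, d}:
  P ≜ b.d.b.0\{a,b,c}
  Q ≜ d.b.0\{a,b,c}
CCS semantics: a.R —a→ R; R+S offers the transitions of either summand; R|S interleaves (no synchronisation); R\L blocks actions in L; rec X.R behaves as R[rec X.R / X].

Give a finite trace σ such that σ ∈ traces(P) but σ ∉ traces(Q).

b

P's transition system — 4 states:
  s0 = b.d.b.0\{a,b,c} → —b→ s1
  s1 = d.b.0\{a,b,c} → —d→ s2
  s2 = b.0\{a,b,c} → —b→ s3
  s3 = 0\{a,b,c} → (no moves)
Q's transition system — 3 states:
  t0 = d.b.0\{a,b,c} → —d→ t1
  t1 = b.0\{a,b,c} → —b→ t2
  t2 = 0\{a,b,c} → (no moves)
Run σ = ⟨b⟩ on P: start {s0}
  step 1 (b): {s1}
  ✓ P
Run σ = ⟨b⟩ on Q: start {t0}
  step 1 (b): ∅ (Q stuck)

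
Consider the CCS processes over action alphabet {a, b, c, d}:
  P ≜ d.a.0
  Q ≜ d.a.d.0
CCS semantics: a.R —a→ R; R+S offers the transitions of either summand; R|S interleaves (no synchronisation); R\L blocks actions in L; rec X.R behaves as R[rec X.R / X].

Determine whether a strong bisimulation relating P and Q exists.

P's transition system — 3 states:
  m0 = d.a.0 has moves —d→ m1
  m1 = a.0 has moves —a→ m2
  m2 = 0 has moves deadlocked
Q's transition system — 4 states:
  n0 = d.a.d.0 has moves —d→ n1
  n1 = a.d.0 has moves —a→ n2
  n2 = d.0 has moves —d→ n3
  n3 = 0 has moves deadlocked
Partition-refinement fixed point:
  B0 = {m0}
  B1 = {m1}
  B2 = {m2, n3}
  B3 = {n0}
  B4 = {n1}
  B5 = {n2}
m0 ∈ B0, n0 ∈ B3 → different blocks

not bisimilar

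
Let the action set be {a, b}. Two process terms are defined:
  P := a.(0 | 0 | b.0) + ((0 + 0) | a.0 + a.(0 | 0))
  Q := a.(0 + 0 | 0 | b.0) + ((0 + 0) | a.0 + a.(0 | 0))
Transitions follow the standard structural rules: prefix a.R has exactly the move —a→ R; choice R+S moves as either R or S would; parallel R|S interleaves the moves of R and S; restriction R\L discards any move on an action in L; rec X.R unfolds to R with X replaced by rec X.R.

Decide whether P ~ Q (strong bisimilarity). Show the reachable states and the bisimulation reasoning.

LTS(P): 5 reachable states
  u0 = a.(0 | 0 | b.0) + ((0 + 0) | a.0 + a.(0 | 0)) :: —a→ u1, —a→ u2, —a→ u3
  u1 = (0 + 0) | 0 :: deadlocked
  u2 = 0 | 0 :: deadlocked
  u3 = 0 | 0 | b.0 :: —b→ u4
  u4 = 0 | 0 | 0 :: deadlocked
LTS(Q): 5 reachable states
  v0 = a.(0 + 0 | 0 | b.0) + ((0 + 0) | a.0 + a.(0 | 0)) :: —a→ v1, —a→ v2, —a→ v3
  v1 = (0 + 0) | 0 :: deadlocked
  v2 = 0 + 0 | 0 | b.0 :: —b→ v4
  v3 = 0 | 0 :: deadlocked
  v4 = 0 | 0 | 0 :: deadlocked
Partition-refinement fixed point:
  B0 = {u0, v0}
  B1 = {u1, u2, u4, v1, v3, v4}
  B2 = {u3, v2}
u0 ∈ B0, v0 ∈ B0 → same block

YES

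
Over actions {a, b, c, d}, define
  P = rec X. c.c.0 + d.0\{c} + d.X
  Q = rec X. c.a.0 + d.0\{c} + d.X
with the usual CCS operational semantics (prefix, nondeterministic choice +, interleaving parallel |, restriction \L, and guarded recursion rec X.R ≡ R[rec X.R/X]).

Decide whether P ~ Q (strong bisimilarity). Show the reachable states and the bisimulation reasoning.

P ≁ Q

P's transition system — 4 states:
  u0 = rec X. c.c.0 + d.0\{c} + d.X | --c--▸ u1, --d--▸ u0, --d--▸ u2
  u1 = c.0 | --c--▸ u3
  u2 = 0\{c} | ∅
  u3 = 0 | ∅
Q's transition system — 4 states:
  v0 = rec X. c.a.0 + d.0\{c} + d.X | --c--▸ v1, --d--▸ v0, --d--▸ v2
  v1 = a.0 | --a--▸ v3
  v2 = 0\{c} | ∅
  v3 = 0 | ∅
Partition-refinement fixed point:
  B0 = {u0}
  B1 = {u2, u3, v2, v3}
  B2 = {u1}
  B3 = {v0}
  B4 = {v1}
u0 ∈ B0, v0 ∈ B3 → different blocks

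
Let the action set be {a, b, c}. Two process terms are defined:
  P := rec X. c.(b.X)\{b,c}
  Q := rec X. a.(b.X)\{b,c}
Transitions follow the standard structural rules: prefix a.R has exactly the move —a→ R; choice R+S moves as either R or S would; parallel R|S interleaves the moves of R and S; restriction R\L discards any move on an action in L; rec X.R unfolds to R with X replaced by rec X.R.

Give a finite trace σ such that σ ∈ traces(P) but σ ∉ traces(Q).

c

LTS(P): 2 reachable states
  u0 = rec X. c.(b.X)\{b,c} has moves -c-> u1
  u1 = (b.(rec X. c.(b.X)\{b,c}))\{b,c} has moves ∅
LTS(Q): 2 reachable states
  v0 = rec X. a.(b.X)\{b,c} has moves -a-> v1
  v1 = (b.(rec X. a.(b.X)\{b,c}))\{b,c} has moves ∅
Trace ⟨c⟩ through P, begin at {u0}:
  after c @ step 1: {u1}
  ✓ P
Trace ⟨c⟩ through Q, begin at {v0}:
  after c @ step 1: ∅  — Q cannot continue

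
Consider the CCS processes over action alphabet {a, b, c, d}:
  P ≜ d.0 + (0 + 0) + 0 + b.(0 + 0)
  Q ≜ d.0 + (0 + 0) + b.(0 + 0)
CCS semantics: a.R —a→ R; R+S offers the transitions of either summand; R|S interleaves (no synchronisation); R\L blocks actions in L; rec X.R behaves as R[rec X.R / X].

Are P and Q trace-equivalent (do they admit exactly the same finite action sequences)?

traces(P) = traces(Q)

P's transition system — 3 states:
  u0 = d.0 + (0 + 0) + 0 + b.(0 + 0) has moves ··b··> u1, ··d··> u2
  u1 = 0 + 0 has moves deadlocked
  u2 = 0 has moves deadlocked
Q's transition system — 3 states:
  v0 = d.0 + (0 + 0) + b.(0 + 0) has moves ··b··> v1, ··d··> v2
  v1 = 0 + 0 has moves deadlocked
  v2 = 0 has moves deadlocked
Bisimilarity quotient blocks:
  B0 = {u0, v0}
  B1 = {u1, u2, v1, v2}
u0 ∈ B0, v0 ∈ B0 → same block
Bisimilar ⇒ trace-equivalent.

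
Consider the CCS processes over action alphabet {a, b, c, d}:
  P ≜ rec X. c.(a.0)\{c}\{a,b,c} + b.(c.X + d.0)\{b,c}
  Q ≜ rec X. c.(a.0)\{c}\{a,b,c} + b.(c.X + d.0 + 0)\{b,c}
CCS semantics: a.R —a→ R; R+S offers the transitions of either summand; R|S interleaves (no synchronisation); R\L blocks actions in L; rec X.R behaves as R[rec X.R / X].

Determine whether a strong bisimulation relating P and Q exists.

Reachable graph of P (4 states):
  u0 = rec X. c.(a.0)\{c}\{a,b,c} + b.(c.X + d.0)\{b,c} :: --b--▸ u1, --c--▸ u2
  u1 = (c.(rec X. c.(a.0)\{c}\{a,b,c} + b.(c.X + d.0)\{b,c}) + d.0)\{b,c} :: --d--▸ u3
  u2 = (a.0)\{c}\{a,b,c} :: (no moves)
  u3 = 0\{b,c} :: (no moves)
Reachable graph of Q (4 states):
  v0 = rec X. c.(a.0)\{c}\{a,b,c} + b.(c.X + d.0 + 0)\{b,c} :: --b--▸ v1, --c--▸ v2
  v1 = (c.(rec X. c.(a.0)\{c}\{a,b,c} + b.(c.X + d.0 + 0)\{b,c}) + d.0 + 0)\{b,c} :: --d--▸ v3
  v2 = (a.0)\{c}\{a,b,c} :: (no moves)
  v3 = 0\{b,c} :: (no moves)
Partition-refinement fixed point:
  B0 = {u0, v0}
  B1 = {u1, v1}
  B2 = {u2, u3, v2, v3}
u0 ∈ B0, v0 ∈ B0 → same block

YES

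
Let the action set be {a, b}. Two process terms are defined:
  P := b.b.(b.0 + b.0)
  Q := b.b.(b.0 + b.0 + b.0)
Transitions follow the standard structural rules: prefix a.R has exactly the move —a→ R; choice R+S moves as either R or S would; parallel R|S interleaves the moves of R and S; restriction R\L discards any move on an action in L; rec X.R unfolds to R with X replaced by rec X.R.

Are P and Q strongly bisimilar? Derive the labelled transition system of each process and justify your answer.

YES

P's transition system — 4 states:
  p0 = b.b.(b.0 + b.0) → =b=> p1
  p1 = b.(b.0 + b.0) → =b=> p2
  p2 = b.0 + b.0 → =b=> p3
  p3 = 0 → (no moves)
Q's transition system — 4 states:
  q0 = b.b.(b.0 + b.0 + b.0) → =b=> q1
  q1 = b.(b.0 + b.0 + b.0) → =b=> q2
  q2 = b.0 + b.0 + b.0 → =b=> q3
  q3 = 0 → (no moves)
Coarsest stable partition (strong bisimilarity classes):
  B0 = {p0, q0}
  B1 = {p1, q1}
  B2 = {p2, q2}
  B3 = {p3, q3}
p0 ∈ B0, q0 ∈ B0 → same block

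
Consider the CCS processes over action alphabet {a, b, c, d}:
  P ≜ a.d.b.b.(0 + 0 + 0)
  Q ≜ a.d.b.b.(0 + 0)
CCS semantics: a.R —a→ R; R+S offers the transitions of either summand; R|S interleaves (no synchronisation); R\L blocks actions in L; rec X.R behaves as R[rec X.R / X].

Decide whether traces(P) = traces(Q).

P's transition system — 5 states:
  u0 = a.d.b.b.(0 + 0 + 0) :: -a-> u1
  u1 = d.b.b.(0 + 0 + 0) :: -d-> u2
  u2 = b.b.(0 + 0 + 0) :: -b-> u3
  u3 = b.(0 + 0 + 0) :: -b-> u4
  u4 = 0 + 0 + 0 :: deadlocked
Q's transition system — 5 states:
  v0 = a.d.b.b.(0 + 0) :: -a-> v1
  v1 = d.b.b.(0 + 0) :: -d-> v2
  v2 = b.b.(0 + 0) :: -b-> v3
  v3 = b.(0 + 0) :: -b-> v4
  v4 = 0 + 0 :: deadlocked
Coarsest stable partition (strong bisimilarity classes):
  B0 = {u0, v0}
  B1 = {u1, v1}
  B2 = {u2, v2}
  B3 = {u3, v3}
  B4 = {u4, v4}
u0 ∈ B0, v0 ∈ B0 → same block
Bisimilar ⇒ trace-equivalent.

YES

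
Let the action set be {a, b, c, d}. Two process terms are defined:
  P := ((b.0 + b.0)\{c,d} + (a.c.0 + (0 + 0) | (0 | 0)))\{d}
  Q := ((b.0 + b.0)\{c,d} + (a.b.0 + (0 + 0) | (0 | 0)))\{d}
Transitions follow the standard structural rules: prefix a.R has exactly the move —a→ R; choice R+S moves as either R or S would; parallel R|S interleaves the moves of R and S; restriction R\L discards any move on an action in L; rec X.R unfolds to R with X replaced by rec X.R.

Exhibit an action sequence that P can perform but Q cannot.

ac

P's transition system — 4 states:
  s0 = ((b.0 + b.0)\{c,d} + (a.c.0 + (0 + 0) | (0 | 0)))\{d} ⊢ —a→ s1, —b→ s2
  s1 = (c.0)\{d} ⊢ —c→ s3
  s2 = 0\{c,d}\{d} ⊢ (no moves)
  s3 = 0\{d} ⊢ (no moves)
Q's transition system — 4 states:
  t0 = ((b.0 + b.0)\{c,d} + (a.b.0 + (0 + 0) | (0 | 0)))\{d} ⊢ —a→ t1, —b→ t2
  t1 = (b.0)\{d} ⊢ —b→ t3
  t2 = 0\{c,d}\{d} ⊢ (no moves)
  t3 = 0\{d} ⊢ (no moves)
Executing ac from P (initial set {s0}):
  step 1 (a): {s1}
  step 2 (c): {s3}
  — P admits the full trace.
Executing ac from Q (initial set {t0}):
  step 1 (a): {t1}
  step 2 (c): ∅ (Q stuck)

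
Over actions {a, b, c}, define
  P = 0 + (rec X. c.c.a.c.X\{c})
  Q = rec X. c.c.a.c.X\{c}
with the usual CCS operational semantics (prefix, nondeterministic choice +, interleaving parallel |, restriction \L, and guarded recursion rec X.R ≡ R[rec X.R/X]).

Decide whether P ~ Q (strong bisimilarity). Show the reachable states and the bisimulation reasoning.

P ~ Q

Reachable graph of P (5 states):
  u0 = 0 + (rec X. c.c.a.c.X\{c}) → =c=> u1
  u1 = c.a.c.(rec X. c.c.a.c.X\{c})\{c} → =c=> u2
  u2 = a.c.(rec X. c.c.a.c.X\{c})\{c} → =a=> u3
  u3 = c.(rec X. c.c.a.c.X\{c})\{c} → =c=> u4
  u4 = (rec X. c.c.a.c.X\{c})\{c} → stopped
Reachable graph of Q (5 states):
  v0 = rec X. c.c.a.c.X\{c} → =c=> v1
  v1 = c.a.c.(rec X. c.c.a.c.X\{c})\{c} → =c=> v2
  v2 = a.c.(rec X. c.c.a.c.X\{c})\{c} → =a=> v3
  v3 = c.(rec X. c.c.a.c.X\{c})\{c} → =c=> v4
  v4 = (rec X. c.c.a.c.X\{c})\{c} → stopped
Partition-refinement fixed point:
  B0 = {u0, v0}
  B1 = {u1, v1}
  B2 = {u2, v2}
  B3 = {u3, v3}
  B4 = {u4, v4}
u0 ∈ B0, v0 ∈ B0 → same block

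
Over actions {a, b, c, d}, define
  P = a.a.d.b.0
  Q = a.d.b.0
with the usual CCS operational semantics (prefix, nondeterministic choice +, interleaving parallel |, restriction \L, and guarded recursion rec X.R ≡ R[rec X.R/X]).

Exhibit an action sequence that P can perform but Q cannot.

P's transition system — 5 states:
  u0 = a.a.d.b.0 :: —a→ u1
  u1 = a.d.b.0 :: —a→ u2
  u2 = d.b.0 :: —d→ u3
  u3 = b.0 :: —b→ u4
  u4 = 0 :: (no moves)
Q's transition system — 4 states:
  v0 = a.d.b.0 :: —a→ v1
  v1 = d.b.0 :: —d→ v2
  v2 = b.0 :: —b→ v3
  v3 = 0 :: (no moves)
Run σ = ⟨aa⟩ on P: start {u0}
  step 1 (a): {u1}
  step 2 (a): {u2}
  ✓ P
Run σ = ⟨aa⟩ on Q: start {v0}
  step 1 (a): {v1}
  step 2 (a): ∅ (Q stuck)

aa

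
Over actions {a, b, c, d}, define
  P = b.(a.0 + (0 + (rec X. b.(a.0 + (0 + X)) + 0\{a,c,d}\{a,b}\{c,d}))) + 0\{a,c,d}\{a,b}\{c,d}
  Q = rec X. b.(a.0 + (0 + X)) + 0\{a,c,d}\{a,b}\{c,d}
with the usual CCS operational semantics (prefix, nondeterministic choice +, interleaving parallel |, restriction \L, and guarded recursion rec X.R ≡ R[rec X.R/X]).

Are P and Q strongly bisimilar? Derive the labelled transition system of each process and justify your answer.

P ~ Q

Reachable graph of P (3 states):
  u0 = b.(a.0 + (0 + (rec X. b.(a.0 + (0 + X)) + 0\{a,c,d}\{a,b}\{c,d}))) + 0\{a,c,d}\{a,b}\{c,d} → ··b··> u1
  u1 = a.0 + (0 + (rec X. b.(a.0 + (0 + X)) + 0\{a,c,d}\{a,b}\{c,d})) → ··a··> u2, ··b··> u1
  u2 = 0 → stopped
Reachable graph of Q (3 states):
  v0 = rec X. b.(a.0 + (0 + X)) + 0\{a,c,d}\{a,b}\{c,d} → ··b··> v1
  v1 = a.0 + (0 + (rec X. b.(a.0 + (0 + X)) + 0\{a,c,d}\{a,b}\{c,d})) → ··a··> v2, ··b··> v1
  v2 = 0 → stopped
Coarsest stable partition (strong bisimilarity classes):
  B0 = {u0, v0}
  B1 = {u1, v1}
  B2 = {u2, v2}
u0 ∈ B0, v0 ∈ B0 → same block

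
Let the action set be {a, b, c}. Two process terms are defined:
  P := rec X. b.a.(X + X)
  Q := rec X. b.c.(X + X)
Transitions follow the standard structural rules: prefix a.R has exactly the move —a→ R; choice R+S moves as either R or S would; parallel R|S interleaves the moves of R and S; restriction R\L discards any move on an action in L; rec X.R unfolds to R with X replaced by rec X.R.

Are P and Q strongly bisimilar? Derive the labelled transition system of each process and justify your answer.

LTS(P): 3 reachable states
  s0 = rec X. b.a.(X + X) :: --b--▸ s1
  s1 = a.((rec X. b.a.(X + X)) + (rec X. b.a.(X + X))) :: --a--▸ s2
  s2 = (rec X. b.a.(X + X)) + (rec X. b.a.(X + X)) :: --b--▸ s1
LTS(Q): 3 reachable states
  t0 = rec X. b.c.(X + X) :: --b--▸ t1
  t1 = c.((rec X. b.c.(X + X)) + (rec X. b.c.(X + X))) :: --c--▸ t2
  t2 = (rec X. b.c.(X + X)) + (rec X. b.c.(X + X)) :: --b--▸ t1
Coarsest stable partition (strong bisimilarity classes):
  B0 = {s0, s2}
  B1 = {s1}
  B2 = {t0, t2}
  B3 = {t1}
s0 ∈ B0, t0 ∈ B2 → different blocks

not bisimilar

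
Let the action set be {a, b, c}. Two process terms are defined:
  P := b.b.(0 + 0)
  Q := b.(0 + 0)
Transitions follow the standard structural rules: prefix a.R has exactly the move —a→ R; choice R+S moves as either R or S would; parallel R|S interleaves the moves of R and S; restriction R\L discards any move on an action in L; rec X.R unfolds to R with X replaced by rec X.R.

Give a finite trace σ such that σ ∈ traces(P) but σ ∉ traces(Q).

bb

P's transition system — 3 states:
  m0 = b.b.(0 + 0) | ··b··> m1
  m1 = b.(0 + 0) | ··b··> m2
  m2 = 0 + 0 | stopped
Q's transition system — 2 states:
  n0 = b.(0 + 0) | ··b··> n1
  n1 = 0 + 0 | stopped
Trace ⟨bb⟩ through P, begin at {m0}:
  [1] b ⇒ {m1}
  [2] b ⇒ {m2}
  ✓ P
Trace ⟨bb⟩ through Q, begin at {n0}:
  [1] b ⇒ {n1}
  [2] b ⇒ ∅ (Q stuck)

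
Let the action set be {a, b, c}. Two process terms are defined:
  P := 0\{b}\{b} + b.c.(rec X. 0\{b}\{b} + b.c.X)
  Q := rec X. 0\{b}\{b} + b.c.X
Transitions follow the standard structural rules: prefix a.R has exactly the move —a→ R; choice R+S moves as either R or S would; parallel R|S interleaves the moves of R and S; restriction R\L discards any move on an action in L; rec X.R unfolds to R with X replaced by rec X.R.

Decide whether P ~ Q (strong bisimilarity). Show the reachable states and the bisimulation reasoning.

P's transition system — 3 states:
  u0 = 0\{b}\{b} + b.c.(rec X. 0\{b}\{b} + b.c.X) | -b-> u1
  u1 = c.(rec X. 0\{b}\{b} + b.c.X) | -c-> u2
  u2 = rec X. 0\{b}\{b} + b.c.X | -b-> u1
Q's transition system — 2 states:
  v0 = rec X. 0\{b}\{b} + b.c.X | -b-> v1
  v1 = c.(rec X. 0\{b}\{b} + b.c.X) | -c-> v0
Partition-refinement fixed point:
  B0 = {u0, u2, v0}
  B1 = {u1, v1}
u0 ∈ B0, v0 ∈ B0 → same block

YES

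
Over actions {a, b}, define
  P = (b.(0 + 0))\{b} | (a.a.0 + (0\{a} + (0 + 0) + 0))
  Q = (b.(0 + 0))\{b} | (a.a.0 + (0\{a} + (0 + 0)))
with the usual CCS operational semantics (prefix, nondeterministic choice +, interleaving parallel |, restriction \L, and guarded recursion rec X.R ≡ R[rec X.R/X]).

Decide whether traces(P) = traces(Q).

Reachable graph of P (3 states):
  s0 = (b.(0 + 0))\{b} | (a.a.0 + (0\{a} + (0 + 0) + 0)) → --a--▸ s1
  s1 = (b.(0 + 0))\{b} | a.0 → --a--▸ s2
  s2 = (b.(0 + 0))\{b} | 0 → ∅
Reachable graph of Q (3 states):
  t0 = (b.(0 + 0))\{b} | (a.a.0 + (0\{a} + (0 + 0))) → --a--▸ t1
  t1 = (b.(0 + 0))\{b} | a.0 → --a--▸ t2
  t2 = (b.(0 + 0))\{b} | 0 → ∅
Partition-refinement fixed point:
  B0 = {s0, t0}
  B1 = {s1, t1}
  B2 = {s2, t2}
s0 ∈ B0, t0 ∈ B0 → same block
Bisimilar ⇒ trace-equivalent.

trace-equivalent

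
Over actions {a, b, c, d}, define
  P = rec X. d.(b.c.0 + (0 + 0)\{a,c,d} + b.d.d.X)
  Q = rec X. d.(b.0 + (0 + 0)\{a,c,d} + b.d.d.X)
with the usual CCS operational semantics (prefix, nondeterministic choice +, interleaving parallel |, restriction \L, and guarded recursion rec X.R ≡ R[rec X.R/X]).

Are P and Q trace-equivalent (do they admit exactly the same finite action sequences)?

P's transition system — 6 states:
  p0 = rec X. d.(b.c.0 + (0 + 0)\{a,c,d} + b.d.d.X) ⊢ --d--▸ p1
  p1 = b.c.0 + (0 + 0)\{a,c,d} + b.d.d.(rec X. d.(b.c.0 + (0 + 0)\{a,c,d} + b.d.d.X)) ⊢ --b--▸ p2, --b--▸ p3
  p2 = c.0 ⊢ --c--▸ p4
  p3 = d.d.(rec X. d.(b.c.0 + (0 + 0)\{a,c,d} + b.d.d.X)) ⊢ --d--▸ p5
  p4 = 0 ⊢ deadlocked
  p5 = d.(rec X. d.(b.c.0 + (0 + 0)\{a,c,d} + b.d.d.X)) ⊢ --d--▸ p0
Q's transition system — 5 states:
  q0 = rec X. d.(b.0 + (0 + 0)\{a,c,d} + b.d.d.X) ⊢ --d--▸ q1
  q1 = b.0 + (0 + 0)\{a,c,d} + b.d.d.(rec X. d.(b.0 + (0 + 0)\{a,c,d} + b.d.d.X)) ⊢ --b--▸ q2, --b--▸ q3
  q2 = 0 ⊢ deadlocked
  q3 = d.d.(rec X. d.(b.0 + (0 + 0)\{a,c,d} + b.d.d.X)) ⊢ --d--▸ q4
  q4 = d.(rec X. d.(b.0 + (0 + 0)\{a,c,d} + b.d.d.X)) ⊢ --d--▸ q0
Run σ = ⟨dbc⟩ on P: start {p0}
  after d @ step 1: {p1}
  after b @ step 2: {p2, p3}
  after c @ step 3: {p4}
  — P admits the full trace.
Run σ = ⟨dbc⟩ on Q: start {q0}
  after d @ step 1: {q1}
  after b @ step 2: {q2, q3}
  after c @ step 3: ∅  — Q cannot continue

NO — witness ⟨dbc⟩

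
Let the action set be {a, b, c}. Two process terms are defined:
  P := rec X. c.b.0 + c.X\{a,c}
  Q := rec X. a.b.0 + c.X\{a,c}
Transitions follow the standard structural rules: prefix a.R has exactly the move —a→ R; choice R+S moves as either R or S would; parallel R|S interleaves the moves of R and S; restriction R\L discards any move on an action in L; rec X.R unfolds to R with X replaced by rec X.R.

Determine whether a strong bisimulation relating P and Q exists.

NO

P's transition system — 4 states:
  p0 = rec X. c.b.0 + c.X\{a,c} ⊢ ··c··> p1, ··c··> p2
  p1 = (rec X. c.b.0 + c.X\{a,c})\{a,c} ⊢ ∅
  p2 = b.0 ⊢ ··b··> p3
  p3 = 0 ⊢ ∅
Q's transition system — 4 states:
  q0 = rec X. a.b.0 + c.X\{a,c} ⊢ ··a··> q1, ··c··> q2
  q1 = b.0 ⊢ ··b··> q3
  q2 = (rec X. a.b.0 + c.X\{a,c})\{a,c} ⊢ ∅
  q3 = 0 ⊢ ∅
Bisimilarity quotient blocks:
  B0 = {p0}
  B1 = {p1, p3, q2, q3}
  B2 = {p2, q1}
  B3 = {q0}
p0 ∈ B0, q0 ∈ B3 → different blocks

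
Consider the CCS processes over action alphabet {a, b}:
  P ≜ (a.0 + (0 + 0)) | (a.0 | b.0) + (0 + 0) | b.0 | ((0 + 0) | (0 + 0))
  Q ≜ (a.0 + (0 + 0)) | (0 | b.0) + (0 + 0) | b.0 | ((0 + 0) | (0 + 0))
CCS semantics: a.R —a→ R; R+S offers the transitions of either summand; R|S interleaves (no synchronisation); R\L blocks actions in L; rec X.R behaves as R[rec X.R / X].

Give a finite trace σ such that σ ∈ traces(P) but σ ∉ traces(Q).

LTS(P): 9 reachable states
  p0 = (a.0 + (0 + 0)) | (a.0 | b.0) + (0 + 0) | b.0 | ((0 + 0) | (0 + 0)) :: =a=> p1, =a=> p2, =b=> p3, =b=> p4
  p1 = (a.0 + (0 + 0)) | (0 | b.0) :: =a=> p5, =b=> p6
  p2 = 0 | (a.0 | b.0) :: =a=> p5, =b=> p7
  p3 = (0 + 0) | 0 | ((0 + 0) | (0 + 0)) :: ∅
  p4 = (a.0 + (0 + 0)) | (a.0 | 0) :: =a=> p6, =a=> p7
  p5 = 0 | (0 | b.0) :: =b=> p8
  p6 = (a.0 + (0 + 0)) | (0 | 0) :: =a=> p8
  p7 = 0 | (a.0 | 0) :: =a=> p8
  p8 = 0 | (0 | 0) :: ∅
LTS(Q): 5 reachable states
  q0 = (a.0 + (0 + 0)) | (0 | b.0) + (0 + 0) | b.0 | ((0 + 0) | (0 + 0)) :: =a=> q1, =b=> q2, =b=> q3
  q1 = 0 | (0 | b.0) :: =b=> q4
  q2 = (0 + 0) | 0 | ((0 + 0) | (0 + 0)) :: ∅
  q3 = (a.0 + (0 + 0)) | (0 | 0) :: =a=> q4
  q4 = 0 | (0 | 0) :: ∅
Run σ = ⟨aa⟩ on P: start {p0}
  step 1 (a): {p1, p2}
  step 2 (a): {p5}
  P completes σ.
Run σ = ⟨aa⟩ on Q: start {q0}
  step 1 (a): {q1}
  step 2 (a): ∅  — Q cannot continue

aa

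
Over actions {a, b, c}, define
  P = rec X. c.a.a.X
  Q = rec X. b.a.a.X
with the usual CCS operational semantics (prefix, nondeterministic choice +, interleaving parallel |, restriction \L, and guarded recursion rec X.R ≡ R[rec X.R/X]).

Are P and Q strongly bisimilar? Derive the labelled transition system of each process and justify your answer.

not bisimilar

P's transition system — 3 states:
  s0 = rec X. c.a.a.X :: ··c··> s1
  s1 = a.a.(rec X. c.a.a.X) :: ··a··> s2
  s2 = a.(rec X. c.a.a.X) :: ··a··> s0
Q's transition system — 3 states:
  t0 = rec X. b.a.a.X :: ··b··> t1
  t1 = a.a.(rec X. b.a.a.X) :: ··a··> t2
  t2 = a.(rec X. b.a.a.X) :: ··a··> t0
Coarsest stable partition (strong bisimilarity classes):
  B0 = {s0}
  B1 = {s1}
  B2 = {s2}
  B3 = {t0}
  B4 = {t1}
  B5 = {t2}
s0 ∈ B0, t0 ∈ B3 → different blocks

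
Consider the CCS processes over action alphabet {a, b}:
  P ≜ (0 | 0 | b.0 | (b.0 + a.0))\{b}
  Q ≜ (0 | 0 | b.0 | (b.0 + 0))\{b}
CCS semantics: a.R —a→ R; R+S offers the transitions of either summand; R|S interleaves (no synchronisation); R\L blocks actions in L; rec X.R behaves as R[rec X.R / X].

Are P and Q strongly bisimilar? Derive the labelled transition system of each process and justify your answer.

LTS(P): 2 reachable states
  p0 = (0 | 0 | b.0 | (b.0 + a.0))\{b} :: ··a··> p1
  p1 = (0 | 0 | b.0 | 0)\{b} :: ∅
LTS(Q): 1 reachable states
  q0 = (0 | 0 | b.0 | (b.0 + 0))\{b} :: ∅
Coarsest stable partition (strong bisimilarity classes):
  B0 = {p0}
  B1 = {p1, q0}
p0 ∈ B0, q0 ∈ B1 → different blocks

P ≁ Q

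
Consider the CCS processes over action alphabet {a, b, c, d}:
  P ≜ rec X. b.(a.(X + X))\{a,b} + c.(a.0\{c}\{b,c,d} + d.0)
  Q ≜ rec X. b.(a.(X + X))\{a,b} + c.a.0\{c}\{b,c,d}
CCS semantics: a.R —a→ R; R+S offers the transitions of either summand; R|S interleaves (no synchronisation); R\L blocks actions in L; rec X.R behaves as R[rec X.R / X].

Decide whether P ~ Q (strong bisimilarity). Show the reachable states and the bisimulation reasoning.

Reachable graph of P (5 states):
  p0 = rec X. b.(a.(X + X))\{a,b} + c.(a.0\{c}\{b,c,d} + d.0) → -b-> p1, -c-> p2
  p1 = (a.((rec X. b.(a.(X + X))\{a,b} + c.(a.0\{c}\{b,c,d} + d.0)) + (rec X. b.(a.(X + X))\{a,b} + c.(a.0\{c}\{b,c,d} + d.0))))\{a,b} → ∅
  p2 = a.0\{c}\{b,c,d} + d.0 → -a-> p3, -d-> p4
  p3 = 0\{c}\{b,c,d} → ∅
  p4 = 0 → ∅
Reachable graph of Q (4 states):
  q0 = rec X. b.(a.(X + X))\{a,b} + c.a.0\{c}\{b,c,d} → -b-> q1, -c-> q2
  q1 = (a.((rec X. b.(a.(X + X))\{a,b} + c.a.0\{c}\{b,c,d}) + (rec X. b.(a.(X + X))\{a,b} + c.a.0\{c}\{b,c,d})))\{a,b} → ∅
  q2 = a.0\{c}\{b,c,d} → -a-> q3
  q3 = 0\{c}\{b,c,d} → ∅
Bisimilarity quotient blocks:
  B0 = {p0}
  B1 = {p1, p3, p4, q1, q3}
  B2 = {p2}
  B3 = {q0}
  B4 = {q2}
p0 ∈ B0, q0 ∈ B3 → different blocks

NO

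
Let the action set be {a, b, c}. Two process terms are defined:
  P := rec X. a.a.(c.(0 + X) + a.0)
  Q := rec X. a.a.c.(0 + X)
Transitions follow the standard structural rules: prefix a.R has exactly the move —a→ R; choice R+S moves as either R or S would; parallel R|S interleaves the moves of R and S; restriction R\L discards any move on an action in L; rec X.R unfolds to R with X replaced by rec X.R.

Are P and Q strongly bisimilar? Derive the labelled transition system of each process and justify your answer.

P's transition system — 5 states:
  u0 = rec X. a.a.(c.(0 + X) + a.0) | —a→ u1
  u1 = a.(c.(0 + (rec X. a.a.(c.(0 + X) + a.0))) + a.0) | —a→ u2
  u2 = c.(0 + (rec X. a.a.(c.(0 + X) + a.0))) + a.0 | —a→ u3, —c→ u4
  u3 = 0 | deadlocked
  u4 = 0 + (rec X. a.a.(c.(0 + X) + a.0)) | —a→ u1
Q's transition system — 4 states:
  v0 = rec X. a.a.c.(0 + X) | —a→ v1
  v1 = a.c.(0 + (rec X. a.a.c.(0 + X))) | —a→ v2
  v2 = c.(0 + (rec X. a.a.c.(0 + X))) | —c→ v3
  v3 = 0 + (rec X. a.a.c.(0 + X)) | —a→ v1
Partition-refinement fixed point:
  B0 = {u0, u4}
  B1 = {u1}
  B2 = {u2}
  B3 = {u3}
  B4 = {v0, v3}
  B5 = {v1}
  B6 = {v2}
u0 ∈ B0, v0 ∈ B4 → different blocks

NO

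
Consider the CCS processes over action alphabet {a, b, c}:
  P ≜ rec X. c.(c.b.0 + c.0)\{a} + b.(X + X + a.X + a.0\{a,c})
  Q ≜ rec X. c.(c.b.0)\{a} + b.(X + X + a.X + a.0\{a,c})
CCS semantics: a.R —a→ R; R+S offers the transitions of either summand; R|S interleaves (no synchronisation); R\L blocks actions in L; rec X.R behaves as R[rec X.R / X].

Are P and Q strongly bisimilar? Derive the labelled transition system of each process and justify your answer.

NO

P's transition system — 6 states:
  s0 = rec X. c.(c.b.0 + c.0)\{a} + b.(X + X + a.X + a.0\{a,c}) has moves -b-> s1, -c-> s2
  s1 = (rec X. c.(c.b.0 + c.0)\{a} + b.(X + X + a.X + a.0\{a,c})) + (rec X. c.(c.b.0 + c.0)\{a} + b.(X + X + a.X + a.0\{a,c})) + a.(rec X. c.(c.b.0 + c.0)\{a} + b.(X + X + a.X + a.0\{a,c})) + a.0\{a,c} has moves -a-> s0, -a-> s3, -b-> s1, -c-> s2
  s2 = (c.b.0 + c.0)\{a} has moves -c-> s4, -c-> s5
  s3 = 0\{a,c} has moves (no moves)
  s4 = (b.0)\{a} has moves -b-> s5
  s5 = 0\{a} has moves (no moves)
Q's transition system — 6 states:
  t0 = rec X. c.(c.b.0)\{a} + b.(X + X + a.X + a.0\{a,c}) has moves -b-> t1, -c-> t2
  t1 = (rec X. c.(c.b.0)\{a} + b.(X + X + a.X + a.0\{a,c})) + (rec X. c.(c.b.0)\{a} + b.(X + X + a.X + a.0\{a,c})) + a.(rec X. c.(c.b.0)\{a} + b.(X + X + a.X + a.0\{a,c})) + a.0\{a,c} has moves -a-> t0, -a-> t3, -b-> t1, -c-> t2
  t2 = (c.b.0)\{a} has moves -c-> t4
  t3 = 0\{a,c} has moves (no moves)
  t4 = (b.0)\{a} has moves -b-> t5
  t5 = 0\{a} has moves (no moves)
Coarsest stable partition (strong bisimilarity classes):
  B0 = {s0}
  B1 = {s2}
  B2 = {s3, s5, t3, t5}
  B3 = {s4, t4}
  B4 = {s1}
  B5 = {t0}
  B6 = {t1}
  B7 = {t2}
s0 ∈ B0, t0 ∈ B5 → different blocks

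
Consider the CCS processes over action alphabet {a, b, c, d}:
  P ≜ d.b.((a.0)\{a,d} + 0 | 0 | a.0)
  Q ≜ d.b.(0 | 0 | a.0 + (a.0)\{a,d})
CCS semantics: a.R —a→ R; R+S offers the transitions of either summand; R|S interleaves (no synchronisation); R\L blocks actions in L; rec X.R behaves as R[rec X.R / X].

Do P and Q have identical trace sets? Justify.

trace-equivalent

LTS(P): 4 reachable states
  s0 = d.b.((a.0)\{a,d} + 0 | 0 | a.0) → =d=> s1
  s1 = b.((a.0)\{a,d} + 0 | 0 | a.0) → =b=> s2
  s2 = (a.0)\{a,d} + 0 | 0 | a.0 → =a=> s3
  s3 = 0 | 0 | 0 → stopped
LTS(Q): 4 reachable states
  t0 = d.b.(0 | 0 | a.0 + (a.0)\{a,d}) → =d=> t1
  t1 = b.(0 | 0 | a.0 + (a.0)\{a,d}) → =b=> t2
  t2 = 0 | 0 | a.0 + (a.0)\{a,d} → =a=> t3
  t3 = 0 | 0 | 0 → stopped
Coarsest stable partition (strong bisimilarity classes):
  B0 = {s0, t0}
  B1 = {s1, t1}
  B2 = {s2, t2}
  B3 = {s3, t3}
s0 ∈ B0, t0 ∈ B0 → same block
Bisimilar ⇒ trace-equivalent.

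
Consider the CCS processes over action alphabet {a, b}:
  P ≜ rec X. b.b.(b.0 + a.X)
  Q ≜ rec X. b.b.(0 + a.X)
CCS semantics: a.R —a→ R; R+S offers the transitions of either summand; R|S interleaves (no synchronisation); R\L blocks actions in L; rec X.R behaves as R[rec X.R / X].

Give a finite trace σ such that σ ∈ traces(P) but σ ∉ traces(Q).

bbb

LTS(P): 4 reachable states
  m0 = rec X. b.b.(b.0 + a.X) | -b-> m1
  m1 = b.(b.0 + a.(rec X. b.b.(b.0 + a.X))) | -b-> m2
  m2 = b.0 + a.(rec X. b.b.(b.0 + a.X)) | -a-> m0, -b-> m3
  m3 = 0 | deadlocked
LTS(Q): 3 reachable states
  n0 = rec X. b.b.(0 + a.X) | -b-> n1
  n1 = b.(0 + a.(rec X. b.b.(0 + a.X))) | -b-> n2
  n2 = 0 + a.(rec X. b.b.(0 + a.X)) | -a-> n0
Run σ = ⟨bbb⟩ on P: start {m0}
  [1] b ⇒ {m1}
  [2] b ⇒ {m2}
  [3] b ⇒ {m3}
  ✓ P
Run σ = ⟨bbb⟩ on Q: start {n0}
  [1] b ⇒ {n1}
  [2] b ⇒ {n2}
  [3] b ⇒ ∅ (Q stuck)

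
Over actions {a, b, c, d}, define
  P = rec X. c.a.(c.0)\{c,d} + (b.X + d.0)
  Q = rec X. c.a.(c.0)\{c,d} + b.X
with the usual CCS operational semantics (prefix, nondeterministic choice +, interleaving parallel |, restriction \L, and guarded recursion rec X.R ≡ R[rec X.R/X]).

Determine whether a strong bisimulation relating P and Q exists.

P ≁ Q

Reachable graph of P (4 states):
  p0 = rec X. c.a.(c.0)\{c,d} + (b.X + d.0) ⊢ -b-> p0, -c-> p1, -d-> p2
  p1 = a.(c.0)\{c,d} ⊢ -a-> p3
  p2 = 0 ⊢ stopped
  p3 = (c.0)\{c,d} ⊢ stopped
Reachable graph of Q (3 states):
  q0 = rec X. c.a.(c.0)\{c,d} + b.X ⊢ -b-> q0, -c-> q1
  q1 = a.(c.0)\{c,d} ⊢ -a-> q2
  q2 = (c.0)\{c,d} ⊢ stopped
Partition-refinement fixed point:
  B0 = {p0}
  B1 = {p2, p3, q2}
  B2 = {p1, q1}
  B3 = {q0}
p0 ∈ B0, q0 ∈ B3 → different blocks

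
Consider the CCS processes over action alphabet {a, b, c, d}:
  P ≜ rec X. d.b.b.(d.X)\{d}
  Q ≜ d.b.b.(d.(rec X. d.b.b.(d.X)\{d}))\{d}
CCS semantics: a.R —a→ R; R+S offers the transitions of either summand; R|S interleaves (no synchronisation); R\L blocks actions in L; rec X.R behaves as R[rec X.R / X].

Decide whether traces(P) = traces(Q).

trace-equivalent

P's transition system — 4 states:
  m0 = rec X. d.b.b.(d.X)\{d} | ··d··> m1
  m1 = b.b.(d.(rec X. d.b.b.(d.X)\{d}))\{d} | ··b··> m2
  m2 = b.(d.(rec X. d.b.b.(d.X)\{d}))\{d} | ··b··> m3
  m3 = (d.(rec X. d.b.b.(d.X)\{d}))\{d} | deadlocked
Q's transition system — 4 states:
  n0 = d.b.b.(d.(rec X. d.b.b.(d.X)\{d}))\{d} | ··d··> n1
  n1 = b.b.(d.(rec X. d.b.b.(d.X)\{d}))\{d} | ··b··> n2
  n2 = b.(d.(rec X. d.b.b.(d.X)\{d}))\{d} | ··b··> n3
  n3 = (d.(rec X. d.b.b.(d.X)\{d}))\{d} | deadlocked
Bisimilarity quotient blocks:
  B0 = {m0, n0}
  B1 = {m1, n1}
  B2 = {m2, n2}
  B3 = {m3, n3}
m0 ∈ B0, n0 ∈ B0 → same block
Bisimilar ⇒ trace-equivalent.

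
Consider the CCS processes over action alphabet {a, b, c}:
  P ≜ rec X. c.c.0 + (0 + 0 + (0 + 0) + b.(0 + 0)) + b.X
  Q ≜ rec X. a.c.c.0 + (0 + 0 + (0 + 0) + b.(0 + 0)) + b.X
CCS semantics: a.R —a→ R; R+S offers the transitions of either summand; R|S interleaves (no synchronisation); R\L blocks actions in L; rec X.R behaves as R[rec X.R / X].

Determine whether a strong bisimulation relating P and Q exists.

not bisimilar

LTS(P): 4 reachable states
  p0 = rec X. c.c.0 + (0 + 0 + (0 + 0) + b.(0 + 0)) + b.X → ··b··> p0, ··b··> p1, ··c··> p2
  p1 = 0 + 0 → ·
  p2 = c.0 → ··c··> p3
  p3 = 0 → ·
LTS(Q): 5 reachable states
  q0 = rec X. a.c.c.0 + (0 + 0 + (0 + 0) + b.(0 + 0)) + b.X → ··a··> q1, ··b··> q0, ··b··> q2
  q1 = c.c.0 → ··c··> q3
  q2 = 0 + 0 → ·
  q3 = c.0 → ··c··> q4
  q4 = 0 → ·
Partition-refinement fixed point:
  B0 = {p0}
  B1 = {p2, q3}
  B2 = {p1, p3, q2, q4}
  B3 = {q0}
  B4 = {q1}
p0 ∈ B0, q0 ∈ B3 → different blocks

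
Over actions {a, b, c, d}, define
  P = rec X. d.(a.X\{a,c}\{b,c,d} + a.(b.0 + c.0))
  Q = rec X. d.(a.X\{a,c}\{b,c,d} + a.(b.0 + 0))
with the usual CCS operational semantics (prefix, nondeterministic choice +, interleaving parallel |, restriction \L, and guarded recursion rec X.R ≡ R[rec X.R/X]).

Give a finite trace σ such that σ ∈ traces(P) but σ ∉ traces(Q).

dac

LTS(P): 5 reachable states
  m0 = rec X. d.(a.X\{a,c}\{b,c,d} + a.(b.0 + c.0)) → ··d··> m1
  m1 = a.(rec X. d.(a.X\{a,c}\{b,c,d} + a.(b.0 + c.0)))\{a,c}\{b,c,d} + a.(b.0 + c.0) → ··a··> m2, ··a··> m3
  m2 = (rec X. d.(a.X\{a,c}\{b,c,d} + a.(b.0 + c.0)))\{a,c}\{b,c,d} → deadlocked
  m3 = b.0 + c.0 → ··b··> m4, ··c··> m4
  m4 = 0 → deadlocked
LTS(Q): 5 reachable states
  n0 = rec X. d.(a.X\{a,c}\{b,c,d} + a.(b.0 + 0)) → ··d··> n1
  n1 = a.(rec X. d.(a.X\{a,c}\{b,c,d} + a.(b.0 + 0)))\{a,c}\{b,c,d} + a.(b.0 + 0) → ··a··> n2, ··a··> n3
  n2 = (rec X. d.(a.X\{a,c}\{b,c,d} + a.(b.0 + 0)))\{a,c}\{b,c,d} → deadlocked
  n3 = b.0 + 0 → ··b··> n4
  n4 = 0 → deadlocked
Run σ = ⟨dac⟩ on P: start {m0}
  after d @ step 1: {m1}
  after a @ step 2: {m2, m3}
  after c @ step 3: {m4}
  — P admits the full trace.
Run σ = ⟨dac⟩ on Q: start {n0}
  after d @ step 1: {n1}
  after a @ step 2: {n2, n3}
  after c @ step 3: ∅  — Q cannot continue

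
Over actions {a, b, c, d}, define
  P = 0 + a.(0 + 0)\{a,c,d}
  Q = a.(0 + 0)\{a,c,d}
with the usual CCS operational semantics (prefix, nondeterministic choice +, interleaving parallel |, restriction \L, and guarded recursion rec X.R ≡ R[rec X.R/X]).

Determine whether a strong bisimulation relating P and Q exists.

bisimilar

P's transition system — 2 states:
  s0 = 0 + a.(0 + 0)\{a,c,d} → ··a··> s1
  s1 = (0 + 0)\{a,c,d} → ·
Q's transition system — 2 states:
  t0 = a.(0 + 0)\{a,c,d} → ··a··> t1
  t1 = (0 + 0)\{a,c,d} → ·
Bisimilarity quotient blocks:
  B0 = {s0, t0}
  B1 = {s1, t1}
s0 ∈ B0, t0 ∈ B0 → same block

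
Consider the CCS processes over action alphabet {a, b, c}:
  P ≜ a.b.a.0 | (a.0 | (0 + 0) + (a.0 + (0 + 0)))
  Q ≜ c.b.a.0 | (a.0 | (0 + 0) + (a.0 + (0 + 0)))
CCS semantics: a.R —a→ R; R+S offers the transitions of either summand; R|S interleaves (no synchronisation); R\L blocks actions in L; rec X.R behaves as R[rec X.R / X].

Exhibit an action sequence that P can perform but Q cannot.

P's transition system — 12 states:
  s0 = a.b.a.0 | (a.0 | (0 + 0) + (a.0 + (0 + 0))) → -a-> s1, -a-> s2, -a-> s3
  s1 = a.b.a.0 | (0 | (0 + 0)) → -a-> s4
  s2 = a.b.a.0 | 0 → -a-> s5
  s3 = b.a.0 | (a.0 | (0 + 0) + (a.0 + (0 + 0))) → -a-> s4, -a-> s5, -b-> s6
  s4 = b.a.0 | (0 | (0 + 0)) → -b-> s7
  s5 = b.a.0 | 0 → -b-> s8
  s6 = a.0 | (a.0 | (0 + 0) + (a.0 + (0 + 0))) → -a-> s7, -a-> s8, -a-> s9
  s7 = a.0 | (0 | (0 + 0)) → -a-> s10
  s8 = a.0 | 0 → -a-> s11
  s9 = 0 | (a.0 | (0 + 0) + (a.0 + (0 + 0))) → -a-> s10, -a-> s11
  s10 = 0 | (0 | (0 + 0)) → stopped
  s11 = 0 | 0 → stopped
Q's transition system — 12 states:
  t0 = c.b.a.0 | (a.0 | (0 + 0) + (a.0 + (0 + 0))) → -a-> t1, -a-> t2, -c-> t3
  t1 = c.b.a.0 | (0 | (0 + 0)) → -c-> t4
  t2 = c.b.a.0 | 0 → -c-> t5
  t3 = b.a.0 | (a.0 | (0 + 0) + (a.0 + (0 + 0))) → -a-> t4, -a-> t5, -b-> t6
  t4 = b.a.0 | (0 | (0 + 0)) → -b-> t7
  t5 = b.a.0 | 0 → -b-> t8
  t6 = a.0 | (a.0 | (0 + 0) + (a.0 + (0 + 0))) → -a-> t7, -a-> t8, -a-> t9
  t7 = a.0 | (0 | (0 + 0)) → -a-> t10
  t8 = a.0 | 0 → -a-> t11
  t9 = 0 | (a.0 | (0 + 0) + (a.0 + (0 + 0))) → -a-> t10, -a-> t11
  t10 = 0 | (0 | (0 + 0)) → stopped
  t11 = 0 | 0 → stopped
Trace ⟨aa⟩ through P, begin at {s0}:
  step 1 (a): {s1, s2, s3}
  step 2 (a): {s4, s5}
  — P admits the full trace.
Trace ⟨aa⟩ through Q, begin at {t0}:
  step 1 (a): {t1, t2}
  step 2 (a): no successor for Q

aa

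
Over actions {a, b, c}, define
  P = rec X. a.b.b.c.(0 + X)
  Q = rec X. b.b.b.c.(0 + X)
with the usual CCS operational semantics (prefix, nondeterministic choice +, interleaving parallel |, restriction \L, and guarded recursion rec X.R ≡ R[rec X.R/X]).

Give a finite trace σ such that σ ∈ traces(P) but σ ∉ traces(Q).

a

P's transition system — 5 states:
  m0 = rec X. a.b.b.c.(0 + X) :: --a--▸ m1
  m1 = b.b.c.(0 + (rec X. a.b.b.c.(0 + X))) :: --b--▸ m2
  m2 = b.c.(0 + (rec X. a.b.b.c.(0 + X))) :: --b--▸ m3
  m3 = c.(0 + (rec X. a.b.b.c.(0 + X))) :: --c--▸ m4
  m4 = 0 + (rec X. a.b.b.c.(0 + X)) :: --a--▸ m1
Q's transition system — 5 states:
  n0 = rec X. b.b.b.c.(0 + X) :: --b--▸ n1
  n1 = b.b.c.(0 + (rec X. b.b.b.c.(0 + X))) :: --b--▸ n2
  n2 = b.c.(0 + (rec X. b.b.b.c.(0 + X))) :: --b--▸ n3
  n3 = c.(0 + (rec X. b.b.b.c.(0 + X))) :: --c--▸ n4
  n4 = 0 + (rec X. b.b.b.c.(0 + X)) :: --b--▸ n1
Executing a from P (initial set {m0}):
  [1] a ⇒ {m1}
  P completes σ.
Executing a from Q (initial set {n0}):
  [1] a ⇒ ∅ (Q stuck)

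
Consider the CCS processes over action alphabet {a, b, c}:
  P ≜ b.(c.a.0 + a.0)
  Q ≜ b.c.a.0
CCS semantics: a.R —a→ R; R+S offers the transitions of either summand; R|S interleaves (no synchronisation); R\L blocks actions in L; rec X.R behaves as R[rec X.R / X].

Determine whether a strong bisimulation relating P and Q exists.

NO

Reachable graph of P (4 states):
  m0 = b.(c.a.0 + a.0) | =b=> m1
  m1 = c.a.0 + a.0 | =a=> m2, =c=> m3
  m2 = 0 | deadlocked
  m3 = a.0 | =a=> m2
Reachable graph of Q (4 states):
  n0 = b.c.a.0 | =b=> n1
  n1 = c.a.0 | =c=> n2
  n2 = a.0 | =a=> n3
  n3 = 0 | deadlocked
Coarsest stable partition (strong bisimilarity classes):
  B0 = {m0}
  B1 = {m1}
  B2 = {m2, n3}
  B3 = {m3, n2}
  B4 = {n0}
  B5 = {n1}
m0 ∈ B0, n0 ∈ B4 → different blocks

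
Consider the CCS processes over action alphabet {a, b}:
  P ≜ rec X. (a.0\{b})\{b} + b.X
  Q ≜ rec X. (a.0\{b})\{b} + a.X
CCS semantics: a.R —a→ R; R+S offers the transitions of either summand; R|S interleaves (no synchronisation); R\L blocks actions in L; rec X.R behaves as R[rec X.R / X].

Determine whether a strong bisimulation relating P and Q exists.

P ≁ Q

P's transition system — 2 states:
  p0 = rec X. (a.0\{b})\{b} + b.X | =a=> p1, =b=> p0
  p1 = 0\{b}\{b} | stopped
Q's transition system — 2 states:
  q0 = rec X. (a.0\{b})\{b} + a.X | =a=> q0, =a=> q1
  q1 = 0\{b}\{b} | stopped
Partition-refinement fixed point:
  B0 = {p0}
  B1 = {p1, q1}
  B2 = {q0}
p0 ∈ B0, q0 ∈ B2 → different blocks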